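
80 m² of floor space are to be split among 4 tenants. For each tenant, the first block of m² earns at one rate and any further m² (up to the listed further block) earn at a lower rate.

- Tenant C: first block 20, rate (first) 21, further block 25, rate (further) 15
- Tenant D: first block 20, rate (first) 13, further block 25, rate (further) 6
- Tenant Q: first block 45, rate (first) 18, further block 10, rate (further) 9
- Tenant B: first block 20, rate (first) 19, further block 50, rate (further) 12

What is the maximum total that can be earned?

1520

Treat each block as its own option and order by rate: Tenant C/tier1 21 > Tenant B/tier1 19 > Tenant Q/tier1 18 > Tenant C/tier2 15 > Tenant D/tier1 13 > Tenant B/tier2 12 > Tenant Q/tier2 9 > Tenant D/tier2 6.
Fill Tenant C tier1 block (20 at 21) — 60 left.
Tenant B/tier1 (19): +20 — 40 left.
40 remain; put them into Tenant Q tier1 at 18.
Total = 21×20 + 19×20 + 18×40 = 1520.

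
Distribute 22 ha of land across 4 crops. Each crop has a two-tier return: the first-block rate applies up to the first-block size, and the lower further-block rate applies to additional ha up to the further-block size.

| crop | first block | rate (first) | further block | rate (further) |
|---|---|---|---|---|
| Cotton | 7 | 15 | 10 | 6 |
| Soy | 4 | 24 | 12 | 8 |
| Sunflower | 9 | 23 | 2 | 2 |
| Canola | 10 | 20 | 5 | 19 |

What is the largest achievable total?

483

Treat each block as its own option and order by rate: Soy/first 24 > Sunflower/first 23 > Canola/first 20 > Canola/second 19 > Cotton/first 15 > Soy/second 8 > Cotton/second 6 > Sunflower/second 2.
Soy/first (24): +4 → 18 left.
Sunflower/first (23): +9 → 9 left.
Canola/first: +9 of 10 at 20; pool empty.
Total = 24×4 + 23×9 + 20×9 = 483.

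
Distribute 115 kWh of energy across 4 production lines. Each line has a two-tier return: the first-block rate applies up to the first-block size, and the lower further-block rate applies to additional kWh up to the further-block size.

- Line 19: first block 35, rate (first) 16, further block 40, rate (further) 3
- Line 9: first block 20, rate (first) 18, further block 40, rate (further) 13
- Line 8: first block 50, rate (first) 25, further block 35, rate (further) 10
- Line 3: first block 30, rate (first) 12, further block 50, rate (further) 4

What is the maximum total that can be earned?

Treat each block as its own option and order by rate: Line 8/tier1 25 > Line 9/tier1 18 > Line 19/tier1 16 > Line 9/tier2 13 > Line 3/tier1 12 > Line 8/tier2 10 > Line 3/tier2 4 > Line 19/tier2 3.
Fill Line 8 tier1 block (50 at 25) → 65 left.
Fill Line 9 tier1 block (20 at 18) → 45 left.
Line 19/tier1 (16): +35 → 10 left.
Line 9 tier2 at 13: only 10 left, fill 10.
Total = 25×50 + 18×20 + 16×35 + 13×10 = 2300.

2300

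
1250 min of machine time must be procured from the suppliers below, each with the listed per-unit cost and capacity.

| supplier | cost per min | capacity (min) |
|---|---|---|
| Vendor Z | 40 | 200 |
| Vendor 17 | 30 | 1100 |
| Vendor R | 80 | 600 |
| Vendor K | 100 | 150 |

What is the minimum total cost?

39000

Cheapest first:
Vendor 17 (30): use full 1100 — 150 min to go.
Vendor Z (40): take the remaining 150 — done.
Vendor R, Vendor K: unused.
Cost = 1100×30 + 150×40 = 39000.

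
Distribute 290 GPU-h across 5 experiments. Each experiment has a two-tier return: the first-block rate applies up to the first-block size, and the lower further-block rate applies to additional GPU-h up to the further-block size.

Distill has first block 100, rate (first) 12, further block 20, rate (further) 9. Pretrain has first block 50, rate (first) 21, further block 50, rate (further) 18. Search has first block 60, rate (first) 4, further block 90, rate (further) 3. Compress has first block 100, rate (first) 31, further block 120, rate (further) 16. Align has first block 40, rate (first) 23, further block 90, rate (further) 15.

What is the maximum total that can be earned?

6770

Order all 10 blocks by rate: Compress/tier1 31 > Align/tier1 23 > Pretrain/tier1 21 > Pretrain/tier2 18 > Compress/tier2 16 > Align/tier2 15 > Distill/tier1 12 > Distill/tier2 9 > Search/tier1 4 > Search/tier2 3.
Compress/tier1 (31): +100 → 190 left.
Fill Align tier1 block (40 at 23) → 150 left.
Pretrain/tier1 (21): +50 → 100 left.
Fill Pretrain tier2 block (50 at 18) → 50 left.
Compress tier2 at 16: only 50 left, fill 50.
Total = 31×100 + 23×40 + 21×50 + 18×50 + 16×50 = 6770.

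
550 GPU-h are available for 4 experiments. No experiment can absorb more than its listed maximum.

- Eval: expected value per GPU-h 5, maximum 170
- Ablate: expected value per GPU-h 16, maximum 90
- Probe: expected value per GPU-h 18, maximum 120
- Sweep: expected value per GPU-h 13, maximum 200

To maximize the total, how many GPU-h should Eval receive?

Rank by expected value per GPU-h: Probe 18 > Ablate 16 > Sweep 13 > Eval 5.
Probe: +120 to 120 (cap) ; 430 left.
Give Ablate 90 to hit its cap of 90 ; 340 left.
Give Sweep 200 to hit its cap of 200 ; 140 left.
Eval: +140 (room for 170) → 140. Pool exhausted.

140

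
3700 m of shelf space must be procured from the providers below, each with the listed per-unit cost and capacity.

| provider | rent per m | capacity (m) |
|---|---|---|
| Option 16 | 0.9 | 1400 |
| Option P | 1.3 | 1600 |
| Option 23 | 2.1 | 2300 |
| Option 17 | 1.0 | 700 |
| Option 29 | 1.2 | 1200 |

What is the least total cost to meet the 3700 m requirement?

Use providers in increasing cost order.
Option 16 (0.9): use full 1400 → 2300 m to go.
Option 17 at 1.0: take all 700 m → 1600 still needed.
Take 1200 from Option 29 at 1.2 → need 400 more.
Option P at 1.3: take 400 of its 1600 → requirement met.
Option 23: unused.
Cost = 1400×0.9 + 700×1.0 + 1200×1.2 + 400×1.3 = 3920.

3920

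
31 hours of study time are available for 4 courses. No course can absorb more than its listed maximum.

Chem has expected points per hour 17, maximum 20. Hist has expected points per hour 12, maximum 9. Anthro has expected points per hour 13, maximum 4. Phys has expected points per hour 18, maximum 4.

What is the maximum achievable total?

500

Rank by expected points per hour: Phys 18 > Chem 17 > Anthro 13 > Hist 12.
Give Phys 4 to hit its cap of 4 ; 27 left.
Chem: +20 to 20 (cap) ; 7 left.
Give Anthro 4 to hit its cap of 4 ; 3 left.
Hist: +3 (room for 9) → 3. Pool exhausted.
Total = 17×20 + 12×3 + 13×4 + 18×4 = 500.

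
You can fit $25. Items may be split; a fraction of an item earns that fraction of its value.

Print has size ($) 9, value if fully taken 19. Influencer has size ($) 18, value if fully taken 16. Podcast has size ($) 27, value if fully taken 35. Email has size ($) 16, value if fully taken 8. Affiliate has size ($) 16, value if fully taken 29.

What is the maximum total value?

48

Sort by value density: Print 19/9≈2.11, Affiliate 29/16≈1.81, Podcast 35/27≈1.3, Influencer 16/18≈0.889, Email 8/16≈0.5.
All 9 $ of Print fit (value 19) ; 16 remain.
Affiliate: take in full, 16 $ for value 29 ; 0 left.
Total value = 48.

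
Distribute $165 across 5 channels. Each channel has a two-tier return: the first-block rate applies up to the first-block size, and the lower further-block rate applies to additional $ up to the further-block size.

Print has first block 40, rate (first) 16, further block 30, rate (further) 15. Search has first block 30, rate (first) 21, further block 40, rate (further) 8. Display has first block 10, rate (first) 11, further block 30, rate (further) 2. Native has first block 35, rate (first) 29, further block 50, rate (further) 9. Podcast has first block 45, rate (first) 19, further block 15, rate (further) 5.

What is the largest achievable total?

3365

Rank every tier by rate: Native/T1 29 > Search/T1 21 > Podcast/T1 19 > Print/T1 16 > Print/T2 15 > Display/T1 11 > Native/T2 9 > Search/T2 8 > Podcast/T2 5 > Display/T2 2.
Native/T1 (29): +35 — 130 left.
Search T1 at 21: fill all 30 — 100 left.
Fill Podcast T1 block (45 at 19) — 55 left.
Print/T1 (16): +40 — 15 left.
15 remain; put them into Print T2 at 15.
Total = 29×35 + 21×30 + 19×45 + 16×40 + 15×15 = 3365.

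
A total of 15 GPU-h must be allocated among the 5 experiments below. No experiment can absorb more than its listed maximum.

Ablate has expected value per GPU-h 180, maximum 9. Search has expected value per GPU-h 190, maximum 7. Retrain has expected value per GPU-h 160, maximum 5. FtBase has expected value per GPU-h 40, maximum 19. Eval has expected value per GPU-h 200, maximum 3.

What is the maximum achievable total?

Rank by expected value per GPU-h: Eval 200 > Search 190 > Ablate 180 > Retrain 160 > FtBase 40.
Eval: +3 to 3 (cap) — 12 left.
Give Search 7 to hit its cap of 7 — 5 left.
Ablate: +5 (room for 9) → 5. Pool exhausted.
Total = 180×5 + 190×7 + 200×3 = 2830.

2830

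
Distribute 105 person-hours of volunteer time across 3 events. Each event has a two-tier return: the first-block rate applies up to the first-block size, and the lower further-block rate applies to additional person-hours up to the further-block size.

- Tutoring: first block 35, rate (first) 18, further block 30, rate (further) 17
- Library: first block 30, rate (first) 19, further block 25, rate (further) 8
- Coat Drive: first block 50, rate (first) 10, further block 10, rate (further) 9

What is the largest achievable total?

1810

Order all 6 blocks by rate: Library/tier1 19 > Tutoring/tier1 18 > Tutoring/tier2 17 > Coat Drive/tier1 10 > Coat Drive/tier2 9 > Library/tier2 8.
Fill Library tier1 block (30 at 19) → 75 left.
Tutoring/tier1 (18): +35 → 40 left.
Tutoring/tier2 (17): +30 → 10 left.
Coat Drive tier1 at 10: only 10 left, fill 10.
Total = 19×30 + 18×35 + 17×30 + 10×10 = 1810.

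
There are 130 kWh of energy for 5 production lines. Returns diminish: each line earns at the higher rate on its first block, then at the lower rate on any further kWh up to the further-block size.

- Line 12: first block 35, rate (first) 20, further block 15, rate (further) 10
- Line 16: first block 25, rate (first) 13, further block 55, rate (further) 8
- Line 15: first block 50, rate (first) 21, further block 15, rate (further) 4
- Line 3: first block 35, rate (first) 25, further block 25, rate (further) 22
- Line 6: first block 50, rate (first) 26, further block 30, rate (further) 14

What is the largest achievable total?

3145

Rank every tier by rate: Line 6/T1 26 > Line 3/T1 25 > Line 3/T2 22 > Line 15/T1 21 > Line 12/T1 20 > Line 6/T2 14 > Line 16/T1 13 > Line 12/T2 10 > Line 16/T2 8 > Line 15/T2 4.
Line 6 T1 at 26: fill all 50 — 80 left.
Line 3 T1 at 25: fill all 35 — 45 left.
Line 3 T2 at 22: fill all 25 — 20 left.
Line 15 T1 at 21: only 20 left, fill 20.
Total = 26×50 + 25×35 + 22×25 + 21×20 = 3145.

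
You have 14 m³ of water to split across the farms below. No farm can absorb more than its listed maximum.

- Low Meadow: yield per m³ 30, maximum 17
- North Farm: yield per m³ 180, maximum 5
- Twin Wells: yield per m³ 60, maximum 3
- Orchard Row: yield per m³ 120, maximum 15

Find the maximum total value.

1980

Highest yield per m³ first: North Farm 180 > Orchard Row 120 > Twin Wells 60 > Low Meadow 30.
North Farm: +5 to 5 (cap) — 9 left.
Orchard Row: +9 (room for 15) → 9. Pool exhausted.
Total = 180×5 + 120×9 = 1980.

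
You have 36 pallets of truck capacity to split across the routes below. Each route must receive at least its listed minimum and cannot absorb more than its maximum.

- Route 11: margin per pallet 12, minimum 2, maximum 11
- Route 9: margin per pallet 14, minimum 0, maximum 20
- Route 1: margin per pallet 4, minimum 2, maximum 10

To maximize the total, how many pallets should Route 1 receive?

5

Meeting every minimum uses 2+0+2 = 4 pallets, leaving 32.
Rank by margin per pallet: Route 9 14 > Route 11 12 > Route 1 4.
Route 9 takes 20 more to reach its cap of 20 ; 12 left.
Route 11: +9 to 11 (cap) ; 3 left.
Only 3 left; Route 1 takes them to reach 5.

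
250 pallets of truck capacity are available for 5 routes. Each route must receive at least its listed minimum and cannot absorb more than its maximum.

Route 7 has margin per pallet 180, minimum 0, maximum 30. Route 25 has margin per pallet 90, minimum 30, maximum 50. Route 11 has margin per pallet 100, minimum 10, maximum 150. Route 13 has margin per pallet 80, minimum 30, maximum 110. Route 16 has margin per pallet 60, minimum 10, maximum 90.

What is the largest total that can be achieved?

Meeting every minimum uses 0+30+10+30+10 = 80 pallets, leaving 170.
Rank by margin per pallet: Route 7 180 > Route 11 100 > Route 25 90 > Route 13 80 > Route 16 60.
Route 7: +30 to 30 (cap) — 140 left.
Route 11: +140 to 150 (cap) — 0 left.
Total = 180×30 + 90×30 + 100×150 + 80×30 + 60×10 = 26100.

26100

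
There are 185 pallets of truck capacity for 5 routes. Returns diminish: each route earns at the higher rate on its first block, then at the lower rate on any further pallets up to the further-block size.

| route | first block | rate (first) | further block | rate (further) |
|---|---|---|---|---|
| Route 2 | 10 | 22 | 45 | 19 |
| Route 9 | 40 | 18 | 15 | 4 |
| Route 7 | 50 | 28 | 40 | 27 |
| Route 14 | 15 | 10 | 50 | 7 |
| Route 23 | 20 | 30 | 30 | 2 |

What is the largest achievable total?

Rank every tier by rate: Route 23/T1 30 > Route 7/T1 28 > Route 7/T2 27 > Route 2/T1 22 > Route 2/T2 19 > Route 9/T1 18 > Route 14/T1 10 > Route 14/T2 7 > Route 9/T2 4 > Route 23/T2 2.
Route 23/T1 (30): +20 → 165 left.
Fill Route 7 T1 block (50 at 28) → 115 left.
Route 7 T2 at 27: fill all 40 → 75 left.
Route 2/T1 (22): +10 → 65 left.
Route 2 T2 at 19: fill all 45 → 20 left.
20 remain; put them into Route 9 T1 at 18.
Total = 30×20 + 28×50 + 27×40 + 22×10 + 19×45 + 18×20 = 4515.

4515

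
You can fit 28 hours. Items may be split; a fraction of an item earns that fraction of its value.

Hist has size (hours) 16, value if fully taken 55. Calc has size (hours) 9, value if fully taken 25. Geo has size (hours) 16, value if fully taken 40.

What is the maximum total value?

Best value per unit of size first: Hist 55/16≈3.44, Calc 25/9≈2.78, Geo 40/16≈2.5.
Hist: take in full, 16 hours for value 55 ; 12 left.
Take all of Calc (9 hours, value 25) ; 3 hours left.
Fill the last 3 hours with part of Geo: 3/16 of it earns 7.5.
Total value = 87.5.

87.5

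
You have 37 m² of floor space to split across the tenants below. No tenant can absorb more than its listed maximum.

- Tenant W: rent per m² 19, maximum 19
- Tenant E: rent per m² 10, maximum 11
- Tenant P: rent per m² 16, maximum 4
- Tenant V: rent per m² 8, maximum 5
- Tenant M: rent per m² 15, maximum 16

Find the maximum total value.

635

Order the tenants by rent per m²: Tenant W 19 > Tenant P 16 > Tenant M 15 > Tenant E 10 > Tenant V 8.
Tenant W: +19 to 19 (cap) ; 18 left.
Tenant P takes 4 to reach its cap of 4 ; 14 left.
Tenant M has room for 16 but only 14 remain, so it gets 14.
Total = 19×19 + 16×4 + 15×14 = 635.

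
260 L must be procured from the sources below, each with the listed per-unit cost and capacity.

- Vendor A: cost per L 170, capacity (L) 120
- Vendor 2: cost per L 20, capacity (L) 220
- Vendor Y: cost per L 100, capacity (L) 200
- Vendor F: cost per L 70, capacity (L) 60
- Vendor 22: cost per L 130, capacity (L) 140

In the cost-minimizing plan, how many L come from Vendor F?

40

Fill from the cheapest source first.
Vendor 2 at 20: take all 220 L → 40 still needed.
Vendor F (70): take the remaining 40 → done.
Vendor Y, Vendor 22, Vendor A: unused.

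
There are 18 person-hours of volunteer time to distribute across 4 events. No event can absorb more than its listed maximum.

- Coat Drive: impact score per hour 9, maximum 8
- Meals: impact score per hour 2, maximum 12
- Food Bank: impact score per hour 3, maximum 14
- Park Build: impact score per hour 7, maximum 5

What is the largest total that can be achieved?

Rank by impact score per hour: Coat Drive 9 > Park Build 7 > Food Bank 3 > Meals 2.
Coat Drive takes 8 to reach its cap of 8 — 10 left.
Give Park Build 5 to hit its cap of 5 — 5 left.
Food Bank: +5 (room for 14) → 5. Pool exhausted.
Total = 9×8 + 3×5 + 7×5 = 122.

122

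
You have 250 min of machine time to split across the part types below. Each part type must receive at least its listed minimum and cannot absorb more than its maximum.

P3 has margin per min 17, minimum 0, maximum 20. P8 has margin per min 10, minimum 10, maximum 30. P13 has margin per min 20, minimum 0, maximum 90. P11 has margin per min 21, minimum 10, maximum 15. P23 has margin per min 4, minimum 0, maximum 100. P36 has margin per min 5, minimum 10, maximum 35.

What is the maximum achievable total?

3170

Meeting every minimum uses 0+10+0+10+0+10 = 30 min, leaving 220.
Rank by margin per min: P11 21 > P13 20 > P3 17 > P8 10 > P36 5 > P23 4.
P11: +5 to 15 (cap) — 215 left.
P13: +90 to 90 (cap) — 125 left.
P3 takes 20 more to reach its cap of 20 — 105 left.
P8: +20 to 30 (cap) — 85 left.
P36: +25 to 35 (cap) — 60 left.
P23 has room for 100 more but only 60 remain, so it gets 60.
Total = 17×20 + 10×30 + 20×90 + 21×15 + 4×60 + 5×35 = 3170.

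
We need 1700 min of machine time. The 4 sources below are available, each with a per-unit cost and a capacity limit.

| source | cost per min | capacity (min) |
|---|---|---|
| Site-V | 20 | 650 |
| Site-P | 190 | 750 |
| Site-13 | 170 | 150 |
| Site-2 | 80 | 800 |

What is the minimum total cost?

Cheapest first:
Take 650 from Site-V at 20 → need 1050 more.
Site-2 (80): use full 800 → 250 min to go.
Take 150 from Site-13 at 170 → need 100 more.
Site-P (190): take the remaining 100 → done.
Cost = 650×20 + 800×80 + 150×170 + 100×190 = 121500.

121500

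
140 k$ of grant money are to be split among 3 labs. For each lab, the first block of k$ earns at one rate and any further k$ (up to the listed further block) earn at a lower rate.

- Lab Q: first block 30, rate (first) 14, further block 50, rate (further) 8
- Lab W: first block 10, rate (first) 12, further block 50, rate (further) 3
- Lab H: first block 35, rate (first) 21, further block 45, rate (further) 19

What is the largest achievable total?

Rank every tier by rate: Lab H/tier1 21 > Lab H/tier2 19 > Lab Q/tier1 14 > Lab W/tier1 12 > Lab Q/tier2 8 > Lab W/tier2 3.
Fill Lab H tier1 block (35 at 21) → 105 left.
Lab H/tier2 (19): +45 → 60 left.
Lab Q tier1 at 14: fill all 30 → 30 left.
Lab W tier1 at 12: fill all 10 → 20 left.
Lab Q tier2 at 8: only 20 left, fill 20.
Total = 21×35 + 19×45 + 14×30 + 12×10 + 8×20 = 2290.

2290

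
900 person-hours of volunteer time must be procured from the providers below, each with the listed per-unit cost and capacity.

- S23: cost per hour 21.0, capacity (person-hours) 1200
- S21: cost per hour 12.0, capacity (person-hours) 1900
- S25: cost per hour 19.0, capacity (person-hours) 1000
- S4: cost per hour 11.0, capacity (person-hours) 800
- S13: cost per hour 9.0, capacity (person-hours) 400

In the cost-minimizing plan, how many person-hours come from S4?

Cheapest first:
S13 (9.0): use full 400 ; 500 person-hours to go.
Take 500 from S4 at 11.0 to finish.
S21, S25, S23: unused.

500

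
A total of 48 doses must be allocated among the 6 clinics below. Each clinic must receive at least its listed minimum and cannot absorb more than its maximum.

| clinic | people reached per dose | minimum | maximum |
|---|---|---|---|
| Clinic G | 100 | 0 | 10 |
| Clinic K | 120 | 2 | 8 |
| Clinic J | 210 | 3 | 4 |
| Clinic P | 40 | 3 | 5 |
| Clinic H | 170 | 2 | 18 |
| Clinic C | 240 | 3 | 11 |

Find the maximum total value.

8020

Meeting every minimum uses 0+2+3+3+2+3 = 13 doses, leaving 35.
Order the clinics by people reached per dose: Clinic C 240 > Clinic J 210 > Clinic H 170 > Clinic K 120 > Clinic G 100 > Clinic P 40.
Give Clinic C 8 more to hit its cap of 11 → 27 left.
Give Clinic J 1 more to hit its cap of 4 → 26 left.
Give Clinic H 16 more to hit its cap of 18 → 10 left.
Clinic K takes 6 more to reach its cap of 8 → 4 left.
Clinic G: +4 (room for 10) → 4. Pool exhausted.
Total = 100×4 + 120×8 + 210×4 + 40×3 + 170×18 + 240×11 = 8020.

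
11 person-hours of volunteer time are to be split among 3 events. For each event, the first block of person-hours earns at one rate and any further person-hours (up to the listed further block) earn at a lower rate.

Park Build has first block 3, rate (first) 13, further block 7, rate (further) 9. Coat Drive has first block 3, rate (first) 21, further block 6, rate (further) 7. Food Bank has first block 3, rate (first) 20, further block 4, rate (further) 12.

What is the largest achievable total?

Rank every tier by rate: Coat Drive/T1 21 > Food Bank/T1 20 > Park Build/T1 13 > Food Bank/T2 12 > Park Build/T2 9 > Coat Drive/T2 7.
Fill Coat Drive T1 block (3 at 21) ; 8 left.
Food Bank T1 at 20: fill all 3 ; 5 left.
Park Build/T1 (13): +3 ; 2 left.
Food Bank T2 at 12: only 2 left, fill 2.
Total = 21×3 + 20×3 + 13×3 + 12×2 = 186.

186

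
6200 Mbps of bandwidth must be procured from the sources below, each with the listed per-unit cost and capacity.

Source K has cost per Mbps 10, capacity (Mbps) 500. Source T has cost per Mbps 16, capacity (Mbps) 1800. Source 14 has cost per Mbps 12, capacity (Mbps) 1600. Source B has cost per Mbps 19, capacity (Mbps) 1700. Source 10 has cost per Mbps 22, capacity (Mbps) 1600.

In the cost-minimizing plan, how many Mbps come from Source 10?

600

Use sources in increasing cost order.
Source K at 10: take all 500 Mbps → 5700 still needed.
Source 14 (12): use full 1600 → 4100 Mbps to go.
Source T (16): use full 1800 → 2300 Mbps to go.
Take 1700 from Source B at 19 → need 600 more.
Take 600 from Source 10 at 22 to finish.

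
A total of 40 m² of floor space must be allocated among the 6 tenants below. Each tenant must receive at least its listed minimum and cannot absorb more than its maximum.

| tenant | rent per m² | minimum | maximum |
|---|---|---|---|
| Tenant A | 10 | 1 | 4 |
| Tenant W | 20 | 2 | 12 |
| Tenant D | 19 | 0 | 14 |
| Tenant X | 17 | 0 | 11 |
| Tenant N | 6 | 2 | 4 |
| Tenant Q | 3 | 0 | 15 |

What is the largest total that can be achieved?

Meeting every minimum uses 1+2+0+0+2+0 = 5 m², leaving 35.
Order the tenants by rent per m²: Tenant W 20 > Tenant D 19 > Tenant X 17 > Tenant A 10 > Tenant N 6 > Tenant Q 3.
Give Tenant W 10 more to hit its cap of 12 → 25 left.
Tenant D takes 14 more to reach its cap of 14 → 11 left.
Tenant X takes 11 more to reach its cap of 11 → 0 left.
Total = 10×1 + 20×12 + 19×14 + 17×11 + 6×2 = 715.

715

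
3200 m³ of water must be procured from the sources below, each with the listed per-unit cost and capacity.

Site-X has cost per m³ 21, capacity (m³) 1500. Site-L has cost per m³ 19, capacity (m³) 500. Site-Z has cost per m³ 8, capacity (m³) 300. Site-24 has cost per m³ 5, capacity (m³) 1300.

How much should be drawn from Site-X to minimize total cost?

1100

Cheapest first:
Site-24 at 5: take all 1300 m³ → 1900 still needed.
Site-Z (8): use full 300 → 1600 m³ to go.
Take 500 from Site-L at 19 → need 1100 more.
Site-X (21): take the remaining 1100 → done.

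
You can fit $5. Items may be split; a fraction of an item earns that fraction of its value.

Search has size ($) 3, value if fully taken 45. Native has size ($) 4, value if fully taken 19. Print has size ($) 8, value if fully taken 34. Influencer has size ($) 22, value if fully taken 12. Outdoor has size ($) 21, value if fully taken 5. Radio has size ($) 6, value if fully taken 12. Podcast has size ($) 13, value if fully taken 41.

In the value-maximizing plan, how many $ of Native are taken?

2

Best value per unit of size first: Search 45/3≈15, Native 19/4≈4.75, Print 34/8≈4.25, Podcast 41/13≈3.15, Radio 12/6≈2, Influencer 12/22≈0.545, Outdoor 5/21≈0.238.
All 3 $ of Search fit (value 45) — 2 remain.
Only 2 $ remain; take 2/4 of Native for value 19×2/4 = 9.5.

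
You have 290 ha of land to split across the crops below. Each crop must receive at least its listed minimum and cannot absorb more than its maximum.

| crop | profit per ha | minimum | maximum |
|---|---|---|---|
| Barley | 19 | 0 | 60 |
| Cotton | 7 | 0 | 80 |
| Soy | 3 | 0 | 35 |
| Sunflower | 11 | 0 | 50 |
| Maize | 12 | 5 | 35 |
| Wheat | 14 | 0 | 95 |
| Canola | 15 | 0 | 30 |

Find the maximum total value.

Meeting every minimum uses 0+0+0+0+5+0+0 = 5 ha, leaving 285.
Rank by profit per ha: Barley 19 > Canola 15 > Wheat 14 > Maize 12 > Sunflower 11 > Cotton 7 > Soy 3.
Give Barley 60 more to hit its cap of 60 → 225 left.
Give Canola 30 more to hit its cap of 30 → 195 left.
Wheat: +95 to 95 (cap) → 100 left.
Maize takes 30 more to reach its cap of 35 → 70 left.
Give Sunflower 50 more to hit its cap of 50 → 20 left.
Cotton: +20 (room for 80) → 20. Pool exhausted.
Total = 19×60 + 7×20 + 11×50 + 12×35 + 14×95 + 15×30 = 4030.

4030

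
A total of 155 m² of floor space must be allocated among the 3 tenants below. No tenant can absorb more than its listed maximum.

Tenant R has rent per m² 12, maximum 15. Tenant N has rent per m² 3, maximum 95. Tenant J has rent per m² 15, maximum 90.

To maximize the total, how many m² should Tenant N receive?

Order the tenants by rent per m²: Tenant J 15 > Tenant R 12 > Tenant N 3.
Tenant J: +90 to 90 (cap) → 65 left.
Tenant R: +15 to 15 (cap) → 50 left.
Tenant N has room for 95 but only 50 remain, so it gets 50.

50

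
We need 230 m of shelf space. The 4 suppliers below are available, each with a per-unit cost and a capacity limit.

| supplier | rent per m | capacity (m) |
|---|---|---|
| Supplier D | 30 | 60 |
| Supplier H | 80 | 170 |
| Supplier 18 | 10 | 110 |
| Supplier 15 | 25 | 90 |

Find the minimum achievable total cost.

4250

Cheapest first:
Supplier 18 (10): use full 110 ; 120 m to go.
Take 90 from Supplier 15 at 25 ; need 30 more.
Supplier D (30): take the remaining 30 ; done.
Supplier H: unused.
Cost = 110×10 + 90×25 + 30×30 = 4250.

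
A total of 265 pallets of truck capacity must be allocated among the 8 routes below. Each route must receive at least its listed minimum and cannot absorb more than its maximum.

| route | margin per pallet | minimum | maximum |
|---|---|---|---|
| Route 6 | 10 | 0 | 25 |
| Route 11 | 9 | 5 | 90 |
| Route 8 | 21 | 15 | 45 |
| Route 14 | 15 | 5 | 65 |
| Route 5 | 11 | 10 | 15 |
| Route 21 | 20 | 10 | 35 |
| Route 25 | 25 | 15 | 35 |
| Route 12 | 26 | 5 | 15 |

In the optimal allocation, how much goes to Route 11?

Meeting every minimum uses 0+5+15+5+10+10+15+5 = 65 pallets, leaving 200.
Highest margin per pallet first: Route 12 26 > Route 25 25 > Route 8 21 > Route 21 20 > Route 14 15 > Route 5 11 > Route 6 10 > Route 11 9.
Give Route 12 10 more to hit its cap of 15 → 190 left.
Give Route 25 20 more to hit its cap of 35 → 170 left.
Give Route 8 30 more to hit its cap of 45 → 140 left.
Give Route 21 25 more to hit its cap of 35 → 115 left.
Route 14 takes 60 more to reach its cap of 65 → 55 left.
Give Route 5 5 more to hit its cap of 15 → 50 left.
Give Route 6 25 more to hit its cap of 25 → 25 left.
Only 25 left; Route 11 takes them to reach 30.

30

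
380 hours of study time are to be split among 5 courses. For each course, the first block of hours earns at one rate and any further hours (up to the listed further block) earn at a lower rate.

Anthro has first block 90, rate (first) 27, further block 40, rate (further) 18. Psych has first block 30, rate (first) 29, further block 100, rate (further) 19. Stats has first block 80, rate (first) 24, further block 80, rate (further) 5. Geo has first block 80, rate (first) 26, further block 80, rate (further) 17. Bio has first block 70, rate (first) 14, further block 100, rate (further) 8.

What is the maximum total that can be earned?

9200

Treat each block as its own option and order by rate: Psych/tier1 29 > Anthro/tier1 27 > Geo/tier1 26 > Stats/tier1 24 > Psych/tier2 19 > Anthro/tier2 18 > Geo/tier2 17 > Bio/tier1 14 > Bio/tier2 8 > Stats/tier2 5.
Fill Psych tier1 block (30 at 29) ; 350 left.
Fill Anthro tier1 block (90 at 27) ; 260 left.
Geo/tier1 (26): +80 ; 180 left.
Fill Stats tier1 block (80 at 24) ; 100 left.
Psych/tier2 (19): +100 ; 0 left.
Total = 29×30 + 27×90 + 26×80 + 24×80 + 19×100 = 9200.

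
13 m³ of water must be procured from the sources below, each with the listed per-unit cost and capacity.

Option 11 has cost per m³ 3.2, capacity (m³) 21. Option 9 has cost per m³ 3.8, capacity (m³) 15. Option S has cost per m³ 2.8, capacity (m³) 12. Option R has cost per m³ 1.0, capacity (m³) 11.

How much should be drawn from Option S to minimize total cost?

Fill from the cheapest source first.
Option R (1.0): use full 11 → 2 m³ to go.
Option S at 2.8: take 2 of its 12 → requirement met.
Option 11, Option 9: unused.

2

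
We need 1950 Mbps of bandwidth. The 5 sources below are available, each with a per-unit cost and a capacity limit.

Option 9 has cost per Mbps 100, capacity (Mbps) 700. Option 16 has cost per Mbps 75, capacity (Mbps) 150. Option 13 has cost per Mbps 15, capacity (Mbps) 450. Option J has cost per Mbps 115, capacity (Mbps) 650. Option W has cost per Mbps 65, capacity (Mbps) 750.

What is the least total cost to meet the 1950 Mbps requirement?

Cheapest first:
Option 13 at 15: take all 450 Mbps → 1500 still needed.
Take 750 from Option W at 65 → need 750 more.
Option 16 at 75: take all 150 Mbps → 600 still needed.
Take 600 from Option 9 at 100 to finish.
Option J: unused.
Cost = 450×15 + 750×65 + 150×75 + 600×100 = 126750.

126750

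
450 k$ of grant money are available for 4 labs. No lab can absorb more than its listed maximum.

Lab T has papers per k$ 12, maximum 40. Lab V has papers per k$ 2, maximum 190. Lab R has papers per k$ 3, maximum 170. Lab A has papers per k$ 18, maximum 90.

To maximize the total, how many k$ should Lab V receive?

150

Highest papers per k$ first: Lab A 18 > Lab T 12 > Lab R 3 > Lab V 2.
Give Lab A 90 to hit its cap of 90 ; 360 left.
Lab T: +40 to 40 (cap) ; 320 left.
Give Lab R 170 to hit its cap of 170 ; 150 left.
Lab V has room for 190 but only 150 remain, so it gets 150.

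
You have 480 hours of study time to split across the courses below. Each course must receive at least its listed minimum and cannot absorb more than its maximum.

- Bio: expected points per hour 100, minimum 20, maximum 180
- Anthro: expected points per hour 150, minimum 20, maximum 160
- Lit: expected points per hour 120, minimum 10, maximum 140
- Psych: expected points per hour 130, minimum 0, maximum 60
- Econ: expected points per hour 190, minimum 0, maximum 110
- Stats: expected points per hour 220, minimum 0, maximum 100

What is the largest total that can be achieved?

Meeting every minimum uses 20+20+10+0+0+0 = 50 hours, leaving 430.
Order the courses by expected points per hour: Stats 220 > Econ 190 > Anthro 150 > Psych 130 > Lit 120 > Bio 100.
Give Stats 100 more to hit its cap of 100 → 330 left.
Econ: +110 to 110 (cap) → 220 left.
Give Anthro 140 more to hit its cap of 160 → 80 left.
Give Psych 60 more to hit its cap of 60 → 20 left.
Lit: +20 (room for 130) → 30. Pool exhausted.
Total = 100×20 + 150×160 + 120×30 + 130×60 + 190×110 + 220×100 = 80300.

80300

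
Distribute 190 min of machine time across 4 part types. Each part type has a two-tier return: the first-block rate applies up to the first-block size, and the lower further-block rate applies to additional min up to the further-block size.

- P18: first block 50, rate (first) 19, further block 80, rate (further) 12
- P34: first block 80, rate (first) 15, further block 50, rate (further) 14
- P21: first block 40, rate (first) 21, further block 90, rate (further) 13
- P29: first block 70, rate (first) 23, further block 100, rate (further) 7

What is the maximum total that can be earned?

Order all 8 blocks by rate: P29/tier1 23 > P21/tier1 21 > P18/tier1 19 > P34/tier1 15 > P34/tier2 14 > P21/tier2 13 > P18/tier2 12 > P29/tier2 7.
Fill P29 tier1 block (70 at 23) ; 120 left.
P21/tier1 (21): +40 ; 80 left.
P18/tier1 (19): +50 ; 30 left.
30 remain; put them into P34 tier1 at 15.
Total = 23×70 + 21×40 + 19×50 + 15×30 = 3850.

3850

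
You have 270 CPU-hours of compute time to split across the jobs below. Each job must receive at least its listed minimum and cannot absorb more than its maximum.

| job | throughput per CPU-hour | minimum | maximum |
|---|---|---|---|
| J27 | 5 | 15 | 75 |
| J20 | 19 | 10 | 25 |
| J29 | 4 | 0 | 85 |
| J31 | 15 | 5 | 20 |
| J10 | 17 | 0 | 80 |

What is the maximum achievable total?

2790

Meeting every minimum uses 15+10+0+5+0 = 30 CPU-hours, leaving 240.
Order the jobs by throughput per CPU-hour: J20 19 > J10 17 > J31 15 > J27 5 > J29 4.
J20 takes 15 more to reach its cap of 25 → 225 left.
J10: +80 to 80 (cap) → 145 left.
J31 takes 15 more to reach its cap of 20 → 130 left.
J27 takes 60 more to reach its cap of 75 → 70 left.
J29: +70 (room for 85) → 70. Pool exhausted.
Total = 5×75 + 19×25 + 4×70 + 15×20 + 17×80 = 2790.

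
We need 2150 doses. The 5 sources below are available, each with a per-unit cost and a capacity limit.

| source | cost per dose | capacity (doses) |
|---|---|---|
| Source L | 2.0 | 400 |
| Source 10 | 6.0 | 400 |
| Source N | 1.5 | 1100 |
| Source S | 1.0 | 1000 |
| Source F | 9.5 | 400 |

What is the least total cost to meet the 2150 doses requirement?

Fill from the cheapest source first.
Source S (1.0): use full 1000 → 1150 doses to go.
Take 1100 from Source N at 1.5 → need 50 more.
Source L (2.0): take the remaining 50 → done.
Source 10, Source F: unused.
Cost = 1000×1.0 + 1100×1.5 + 50×2.0 = 2750.

2750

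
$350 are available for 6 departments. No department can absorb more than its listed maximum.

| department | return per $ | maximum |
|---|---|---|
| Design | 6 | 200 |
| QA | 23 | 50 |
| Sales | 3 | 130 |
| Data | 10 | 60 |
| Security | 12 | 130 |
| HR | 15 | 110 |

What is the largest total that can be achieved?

4960

Order the departments by return per $: QA 23 > HR 15 > Security 12 > Data 10 > Design 6 > Sales 3.
QA takes 50 to reach its cap of 50 ; 300 left.
HR: +110 to 110 (cap) ; 190 left.
Security: +130 to 130 (cap) ; 60 left.
Data: +60 to 60 (cap) ; 0 left.
Total = 23×50 + 10×60 + 12×130 + 15×110 = 4960.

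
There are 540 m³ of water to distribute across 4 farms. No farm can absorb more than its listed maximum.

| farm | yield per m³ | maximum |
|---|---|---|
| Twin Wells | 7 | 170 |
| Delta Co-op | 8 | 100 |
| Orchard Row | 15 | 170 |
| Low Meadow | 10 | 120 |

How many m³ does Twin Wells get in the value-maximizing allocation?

150

Highest yield per m³ first: Orchard Row 15 > Low Meadow 10 > Delta Co-op 8 > Twin Wells 7.
Give Orchard Row 170 to hit its cap of 170 — 370 left.
Give Low Meadow 120 to hit its cap of 120 — 250 left.
Delta Co-op takes 100 to reach its cap of 100 — 150 left.
Only 150 left; Twin Wells takes them to reach 150.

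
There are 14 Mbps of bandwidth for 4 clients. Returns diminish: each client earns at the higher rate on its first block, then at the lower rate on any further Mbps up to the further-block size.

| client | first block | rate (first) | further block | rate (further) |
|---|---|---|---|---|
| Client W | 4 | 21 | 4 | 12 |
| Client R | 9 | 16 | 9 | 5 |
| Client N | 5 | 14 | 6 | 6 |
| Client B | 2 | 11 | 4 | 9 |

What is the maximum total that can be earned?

Rank every tier by rate: Client W/T1 21 > Client R/T1 16 > Client N/T1 14 > Client W/T2 12 > Client B/T1 11 > Client B/T2 9 > Client N/T2 6 > Client R/T2 5.
Client W T1 at 21: fill all 4 ; 10 left.
Client R/T1 (16): +9 ; 1 left.
Client N/T1: +1 of 5 at 14; pool empty.
Total = 21×4 + 16×9 + 14×1 = 242.

242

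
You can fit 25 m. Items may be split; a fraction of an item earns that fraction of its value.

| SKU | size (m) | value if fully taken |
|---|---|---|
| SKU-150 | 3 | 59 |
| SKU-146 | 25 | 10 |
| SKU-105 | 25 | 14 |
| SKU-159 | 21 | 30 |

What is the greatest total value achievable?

Best value per unit of size first: SKU-150 59/3≈19.7, SKU-159 30/21≈1.43, SKU-105 14/25≈0.56, SKU-146 10/25≈0.4.
SKU-150: take in full, 3 m for value 59 — 22 left.
Take all of SKU-159 (21 m, value 30) — 1 m left.
Only 1 m remain; take 1/25 of SKU-105 for value 14×1/25 = 0.56.
Total value = 89.56.

89.56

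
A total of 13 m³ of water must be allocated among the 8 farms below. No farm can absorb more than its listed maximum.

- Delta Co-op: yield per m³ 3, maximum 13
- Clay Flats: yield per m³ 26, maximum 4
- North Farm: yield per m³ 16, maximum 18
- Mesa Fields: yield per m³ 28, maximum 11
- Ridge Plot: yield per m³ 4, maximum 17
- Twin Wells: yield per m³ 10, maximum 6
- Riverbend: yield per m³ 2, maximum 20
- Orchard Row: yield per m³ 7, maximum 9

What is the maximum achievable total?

Highest yield per m³ first: Mesa Fields 28 > Clay Flats 26 > North Farm 16 > Twin Wells 10 > Orchard Row 7 > Ridge Plot 4 > Delta Co-op 3 > Riverbend 2.
Mesa Fields takes 11 to reach its cap of 11 ; 2 left.
Clay Flats has room for 4 but only 2 remain, so it gets 2.
Total = 26×2 + 28×11 = 360.

360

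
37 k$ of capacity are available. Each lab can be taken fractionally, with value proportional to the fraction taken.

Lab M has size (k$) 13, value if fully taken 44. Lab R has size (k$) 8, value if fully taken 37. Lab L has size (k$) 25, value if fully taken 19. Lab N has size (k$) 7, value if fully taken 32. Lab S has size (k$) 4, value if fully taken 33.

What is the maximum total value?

Sort by value density: Lab S 33/4≈8.25, Lab R 37/8≈4.62, Lab N 32/7≈4.57, Lab M 44/13≈3.38, Lab L 19/25≈0.76.
All 4 k$ of Lab S fit (value 33) ; 33 remain.
Lab R: take in full, 8 k$ for value 37 ; 25 left.
All 7 k$ of Lab N fit (value 32) ; 18 remain.
All 13 k$ of Lab M fit (value 44) ; 5 remain.
Fill the last 5 k$ with part of Lab L: 5/25 of it earns 3.8.
Total value = 149.8.

149.8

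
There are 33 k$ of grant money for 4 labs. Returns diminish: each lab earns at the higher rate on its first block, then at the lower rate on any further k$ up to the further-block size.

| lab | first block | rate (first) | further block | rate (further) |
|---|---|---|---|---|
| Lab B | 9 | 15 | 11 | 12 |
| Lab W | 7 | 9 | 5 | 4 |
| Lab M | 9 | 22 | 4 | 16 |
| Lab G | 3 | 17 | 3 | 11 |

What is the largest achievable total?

544

Order all 8 blocks by rate: Lab M/T1 22 > Lab G/T1 17 > Lab M/T2 16 > Lab B/T1 15 > Lab B/T2 12 > Lab G/T2 11 > Lab W/T1 9 > Lab W/T2 4.
Lab M T1 at 22: fill all 9 → 24 left.
Lab G/T1 (17): +3 → 21 left.
Fill Lab M T2 block (4 at 16) → 17 left.
Fill Lab B T1 block (9 at 15) → 8 left.
Lab B/T2: +8 of 11 at 12; pool empty.
Total = 22×9 + 17×3 + 16×4 + 15×9 + 12×8 = 544.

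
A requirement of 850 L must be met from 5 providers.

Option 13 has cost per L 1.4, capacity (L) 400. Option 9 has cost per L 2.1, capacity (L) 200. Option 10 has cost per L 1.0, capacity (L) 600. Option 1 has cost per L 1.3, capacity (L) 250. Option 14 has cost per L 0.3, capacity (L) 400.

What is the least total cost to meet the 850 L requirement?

Fill from the cheapest provider first.
Option 14 (0.3): use full 400 → 450 L to go.
Option 10 at 1.0: take 450 of its 600 → requirement met.
Option 1, Option 13, Option 9: unused.
Cost = 400×0.3 + 450×1.0 = 570.

570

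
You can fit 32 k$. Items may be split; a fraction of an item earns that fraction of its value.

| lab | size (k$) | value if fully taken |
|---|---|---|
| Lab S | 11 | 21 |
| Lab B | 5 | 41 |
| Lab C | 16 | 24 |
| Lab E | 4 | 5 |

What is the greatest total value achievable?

86

Sort by value density: Lab B 41/5≈8.2, Lab S 21/11≈1.91, Lab C 24/16≈1.5, Lab E 5/4≈1.25.
Lab B: take in full, 5 k$ for value 41 — 27 left.
Lab S: take in full, 11 k$ for value 21 — 16 left.
Take all of Lab C (16 k$, value 24) — 0 k$ left.
Total value = 86.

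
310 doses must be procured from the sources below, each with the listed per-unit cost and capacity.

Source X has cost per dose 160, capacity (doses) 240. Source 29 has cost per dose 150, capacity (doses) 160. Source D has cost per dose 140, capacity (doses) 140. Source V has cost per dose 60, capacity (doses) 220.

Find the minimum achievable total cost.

25800

Use sources in increasing cost order.
Take 220 from Source V at 60 — need 90 more.
Source D at 140: take 90 of its 140 — requirement met.
Source 29, Source X: unused.
Cost = 220×60 + 90×140 = 25800.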